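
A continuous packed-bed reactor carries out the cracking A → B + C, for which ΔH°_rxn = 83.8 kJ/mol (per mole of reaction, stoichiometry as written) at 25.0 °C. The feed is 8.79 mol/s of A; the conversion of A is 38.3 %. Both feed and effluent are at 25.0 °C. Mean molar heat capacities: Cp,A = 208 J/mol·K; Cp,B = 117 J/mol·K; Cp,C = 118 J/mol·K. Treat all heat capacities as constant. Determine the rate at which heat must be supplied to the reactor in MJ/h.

Q_in = 1020 MJ/h

Extent of reaction ξ = 0.383 × 8.79 = 3.3666 mol/s
Reaction term: ξ·ΔH°_rxn = 3.3666 × 83.8 = 282.12 kJ/s
Q = ΔH = 282.12 kJ/s = 282.12 kW
Heat supplied = 1015.6 MJ/h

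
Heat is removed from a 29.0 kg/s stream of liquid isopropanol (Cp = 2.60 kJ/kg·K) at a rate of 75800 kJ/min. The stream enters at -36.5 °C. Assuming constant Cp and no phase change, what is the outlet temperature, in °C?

Q = 75800 kJ/min = 1263.3 kJ/s
ΔT = Q/(ṁ·Cp) = 1263.3/(29.0×2.60) = 16.755 K
T_out = -36.5 − 16.755 = -53.255 °C

T_out = -53.3 °C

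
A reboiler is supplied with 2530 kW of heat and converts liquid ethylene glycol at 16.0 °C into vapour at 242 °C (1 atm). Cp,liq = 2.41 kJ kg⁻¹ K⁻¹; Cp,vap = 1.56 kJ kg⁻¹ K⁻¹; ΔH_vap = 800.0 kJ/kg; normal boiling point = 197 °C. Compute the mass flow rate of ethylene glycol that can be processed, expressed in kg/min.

ṁ = 116 kg/min

Δh = 2.41×(197−16.0) + 800.0 + 1.56×(242−197) = 1306.4 kJ/kg
Q = 2530 kW = 2530 kJ/s = 151800 kJ/min
ṁ = Q/Δh = 151800 / 1306.4 = 116.2 kg/min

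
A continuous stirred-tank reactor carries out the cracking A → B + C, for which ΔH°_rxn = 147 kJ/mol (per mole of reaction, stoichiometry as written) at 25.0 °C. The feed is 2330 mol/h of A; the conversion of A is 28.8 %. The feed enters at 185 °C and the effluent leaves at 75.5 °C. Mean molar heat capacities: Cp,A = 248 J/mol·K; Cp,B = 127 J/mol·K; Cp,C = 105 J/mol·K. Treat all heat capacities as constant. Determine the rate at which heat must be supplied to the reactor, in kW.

Q_in = 9.67 kW

Extent of reaction ξ = 0.288 × 2330 = 671.04 mol/h
Reaction term: ξ·ΔH°_rxn = 671.04 × 147 = 98643 kJ/h
Sensible, feed 185→25 °C: -92454 kJ/h
Outlet flows (mol/h): A 1659, B 671.04, C 671.04
Sensible, products 25→75.5 °C: 28639 kJ/h
Q = ΔH = 34827 kJ/h = 9.6742 kW
Heat supplied = 9.6742 kW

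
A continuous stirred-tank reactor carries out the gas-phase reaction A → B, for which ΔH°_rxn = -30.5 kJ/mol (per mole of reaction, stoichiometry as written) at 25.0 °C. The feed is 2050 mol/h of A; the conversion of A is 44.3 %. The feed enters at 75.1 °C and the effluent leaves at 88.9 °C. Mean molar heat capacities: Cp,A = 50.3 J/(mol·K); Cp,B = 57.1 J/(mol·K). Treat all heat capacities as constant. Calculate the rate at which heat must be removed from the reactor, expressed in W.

Extent of reaction ξ = 0.443 × 2050 = 908.15 mol/h
Reaction term: ξ·ΔH°_rxn = 908.15 × -30.5 = -27699 kJ/h
Sensible, feed 75.1→25 °C: -5166.1 kJ/h
Outlet flows (mol/h): A 1141.8, B 908.15
Sensible, products 25→88.9 °C: 6983.7 kJ/h
Q = ΔH = -25881 kJ/h = -7.1892 kW
Heat removed = 7189.2 W

Q_out = 7190 W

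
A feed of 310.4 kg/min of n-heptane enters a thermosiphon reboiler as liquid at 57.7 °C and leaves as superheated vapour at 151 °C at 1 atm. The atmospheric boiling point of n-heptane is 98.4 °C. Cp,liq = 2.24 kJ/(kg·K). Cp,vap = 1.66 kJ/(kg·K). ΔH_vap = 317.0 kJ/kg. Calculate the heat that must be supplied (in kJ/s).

liquid 57.7→98.4 °C: 91.168 kJ/kg
vaporisation at 98.4 °C: 317 kJ/kg
vapour 98.4→151 °C: 87.316 kJ/kg
Δh = 91.168 + 317 + 87.316 = 495.48 kJ/kg
Q = ṁ·Δh = 310.4 kg/min × 495.48 kJ/kg = 153800 kJ/min
|Q| = 2563.3 kW

Q = 2560 kJ/s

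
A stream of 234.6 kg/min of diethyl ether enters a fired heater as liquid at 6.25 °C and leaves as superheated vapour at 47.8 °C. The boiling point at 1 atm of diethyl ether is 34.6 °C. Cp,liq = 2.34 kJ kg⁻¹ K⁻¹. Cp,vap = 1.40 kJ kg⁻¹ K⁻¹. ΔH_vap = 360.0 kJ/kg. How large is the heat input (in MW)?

Q = 1.74 MW

liquid 6.25→34.6 °C: 66.339 kJ/kg
vaporisation at 34.6 °C: 360 kJ/kg
vapour 34.6→47.8 °C: 18.48 kJ/kg
Δh = 66.339 + 360 + 18.48 = 444.82 kJ/kg
Q = ṁ·Δh = 234.6 kg/min × 444.82 kJ/kg = 104350 kJ/min
|Q| = 1739.2 kW = 1.7392 MW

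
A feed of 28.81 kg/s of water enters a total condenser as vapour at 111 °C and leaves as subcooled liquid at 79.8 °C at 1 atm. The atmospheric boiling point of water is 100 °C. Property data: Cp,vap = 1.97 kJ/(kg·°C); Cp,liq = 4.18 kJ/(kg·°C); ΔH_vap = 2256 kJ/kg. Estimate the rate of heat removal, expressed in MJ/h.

vapour 111→100 °C: -21.67 kJ/kg
condensation at 100 °C: -2256 kJ/kg
liquid 100→79.8 °C: -84.436 kJ/kg
Δh = -21.67 + -2256 + -84.436 = -2362.1 kJ/kg
Q = ṁ·Δh = 28.81 kg/s × -2362.1 kJ/kg = -68052 kJ/s
|Q| = 68052 kW = 244990 MJ/h

Q_c = 245000 MJ/h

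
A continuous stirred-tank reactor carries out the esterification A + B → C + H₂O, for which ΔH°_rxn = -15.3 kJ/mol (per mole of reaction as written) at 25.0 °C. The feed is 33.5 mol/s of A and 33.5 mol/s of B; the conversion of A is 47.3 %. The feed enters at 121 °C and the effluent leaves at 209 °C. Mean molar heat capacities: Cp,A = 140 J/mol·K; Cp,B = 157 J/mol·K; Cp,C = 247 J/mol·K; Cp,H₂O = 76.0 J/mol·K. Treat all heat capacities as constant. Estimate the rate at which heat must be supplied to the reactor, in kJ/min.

Extent of reaction ξ = 0.473 × 33.5 = 15.845 mol/s
Reaction term: ξ·ΔH°_rxn = 15.845 × -15.3 = -242.44 kJ/s
Sensible, feed 121→25 °C: -955.15 kJ/s
Outlet flows (mol/s): A 17.654, B 17.654, C 15.845, H₂O 15.845
Sensible, products 25→209 °C: 1906.5 kJ/s
Q = ΔH = 708.92 kJ/s = 708.92 kW
Heat supplied = 42535 kJ/min

Q_in = 42500 kJ/min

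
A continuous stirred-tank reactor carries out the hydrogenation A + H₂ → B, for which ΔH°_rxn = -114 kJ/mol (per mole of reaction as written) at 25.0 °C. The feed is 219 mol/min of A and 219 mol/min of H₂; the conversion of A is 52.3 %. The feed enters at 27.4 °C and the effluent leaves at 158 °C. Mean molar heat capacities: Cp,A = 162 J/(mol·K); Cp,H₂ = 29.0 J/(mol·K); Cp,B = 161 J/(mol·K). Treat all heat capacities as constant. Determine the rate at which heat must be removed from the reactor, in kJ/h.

Q_out = 483000 kJ/h

Extent of reaction ξ = 0.523 × 219 = 114.54 mol/min
Reaction term: ξ·ΔH°_rxn = 114.54 × -114 = -13057 kJ/min
Sensible, feed 27.4→25 °C: -100.39 kJ/min
Outlet flows (mol/min): A 104.46, H₂ 104.46, B 114.54
Sensible, products 25→158 °C: 5106.3 kJ/min
Q = ΔH = -8051.4 kJ/min = -134.19 kW
Heat removed = 483080 kJ/h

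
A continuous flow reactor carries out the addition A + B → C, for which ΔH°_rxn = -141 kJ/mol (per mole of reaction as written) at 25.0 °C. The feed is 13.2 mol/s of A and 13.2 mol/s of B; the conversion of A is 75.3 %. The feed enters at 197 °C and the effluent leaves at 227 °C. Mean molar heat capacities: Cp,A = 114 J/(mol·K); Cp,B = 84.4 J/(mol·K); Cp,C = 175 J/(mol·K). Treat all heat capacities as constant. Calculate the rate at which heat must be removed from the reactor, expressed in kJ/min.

Q_out = 82200 kJ/min

Extent of reaction ξ = 0.753 × 13.2 = 9.9396 mol/s
Reaction term: ξ·ΔH°_rxn = 9.9396 × -141 = -1401.5 kJ/s
Sensible, feed 197→25 °C: -450.45 kJ/s
Outlet flows (mol/s): A 3.2604, B 3.2604, C 9.9396
Sensible, products 25→227 °C: 482.03 kJ/s
Q = ΔH = -1369.9 kJ/s = -1369.9 kW
Heat removed = 82194 kJ/min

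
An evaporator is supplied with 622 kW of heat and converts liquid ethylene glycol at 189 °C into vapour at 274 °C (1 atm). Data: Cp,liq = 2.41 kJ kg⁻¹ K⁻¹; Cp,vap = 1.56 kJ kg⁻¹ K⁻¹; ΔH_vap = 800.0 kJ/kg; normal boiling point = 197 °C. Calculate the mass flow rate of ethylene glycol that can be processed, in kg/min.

ṁ = 39.7 kg/min

Δh = 2.41×(197−189) + 800.0 + 1.56×(274−197) = 939.4 kJ/kg
Q = 622 kW = 622 kJ/s = 37320 kJ/min
ṁ = Q/Δh = 37320 / 939.4 = 39.727 kg/min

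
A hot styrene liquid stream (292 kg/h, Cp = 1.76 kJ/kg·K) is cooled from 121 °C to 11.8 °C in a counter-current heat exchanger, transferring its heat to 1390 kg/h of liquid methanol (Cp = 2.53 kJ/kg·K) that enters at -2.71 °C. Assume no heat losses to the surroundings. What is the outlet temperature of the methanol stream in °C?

Heat released by hot stream: Q = 292 × 1.76 × (121 − 11.8) = 56120 kJ/h
Energy balance on cold side (adiabatic exchanger): Q = ṁ_c·Cp_c·(T_c,out − T_c,in)
T_c,out = -2.71 + 56120/(1390 × 2.53) = 13.248 °C

T_c,out = 13.2 °C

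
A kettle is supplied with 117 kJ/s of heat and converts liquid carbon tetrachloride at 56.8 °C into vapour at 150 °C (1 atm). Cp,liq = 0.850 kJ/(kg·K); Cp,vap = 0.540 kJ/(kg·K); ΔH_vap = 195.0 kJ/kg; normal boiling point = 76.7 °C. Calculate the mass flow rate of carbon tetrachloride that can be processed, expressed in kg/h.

ṁ = 1670 kg/h

Δh = 0.850×(76.7−56.8) + 195.0 + 0.540×(150−76.7) = 251.5 kJ/kg
Q = 117 kJ/s = 117 kJ/s = 421200 kJ/h
ṁ = Q/Δh = 421200 / 251.5 = 1674.8 kg/h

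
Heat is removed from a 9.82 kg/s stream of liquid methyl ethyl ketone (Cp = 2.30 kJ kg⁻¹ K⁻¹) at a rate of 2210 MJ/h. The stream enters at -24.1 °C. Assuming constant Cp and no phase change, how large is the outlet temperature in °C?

T_out = -51.3 °C

Q = 2210 MJ/h = 613.89 kJ/s
ΔT = Q/(ṁ·Cp) = 613.89/(9.82×2.30) = 27.18 K
T_out = -24.1 − 27.18 = -51.28 °C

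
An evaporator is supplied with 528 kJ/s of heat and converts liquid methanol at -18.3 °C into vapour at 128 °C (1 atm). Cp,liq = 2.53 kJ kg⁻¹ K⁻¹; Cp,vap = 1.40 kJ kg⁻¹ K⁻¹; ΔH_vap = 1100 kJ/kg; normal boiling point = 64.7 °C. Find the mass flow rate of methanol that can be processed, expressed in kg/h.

Δh = 2.53×(64.7−-18.3) + 1100 + 1.40×(128−64.7) = 1398.6 kJ/kg
Q = 528 kJ/s = 528 kJ/s = 1.9008e+06 kJ/h
ṁ = Q/Δh = 1.9008e+06 / 1398.6 = 1359.1 kg/h

ṁ = 1360 kg/h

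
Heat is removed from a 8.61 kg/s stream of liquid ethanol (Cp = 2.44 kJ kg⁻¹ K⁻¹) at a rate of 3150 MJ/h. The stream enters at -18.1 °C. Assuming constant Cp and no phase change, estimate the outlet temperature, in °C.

T_out = -59.8 °C

Q = 3150 MJ/h = 875 kJ/s
ΔT = Q/(ṁ·Cp) = 875/(8.61×2.44) = 41.65 K
T_out = -18.1 − 41.65 = -59.75 °C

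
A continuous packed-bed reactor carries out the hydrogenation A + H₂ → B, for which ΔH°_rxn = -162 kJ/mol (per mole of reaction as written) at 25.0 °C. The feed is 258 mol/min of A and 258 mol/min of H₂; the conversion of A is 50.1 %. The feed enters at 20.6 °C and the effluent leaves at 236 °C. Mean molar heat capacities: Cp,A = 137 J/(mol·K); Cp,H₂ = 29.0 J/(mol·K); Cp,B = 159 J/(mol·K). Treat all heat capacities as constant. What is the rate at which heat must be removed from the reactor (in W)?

Extent of reaction ξ = 0.501 × 258 = 129.26 mol/min
Reaction term: ξ·ΔH°_rxn = 129.26 × -162 = -20940 kJ/min
Sensible, feed 20.6→25 °C: 188.44 kJ/min
Outlet flows (mol/min): A 128.74, H₂ 128.74, B 129.26
Sensible, products 25→236 °C: 8845.8 kJ/min
Q = ΔH = -11906 kJ/min = -198.43 kW
Heat removed = 198430 W

Q_out = 198000 W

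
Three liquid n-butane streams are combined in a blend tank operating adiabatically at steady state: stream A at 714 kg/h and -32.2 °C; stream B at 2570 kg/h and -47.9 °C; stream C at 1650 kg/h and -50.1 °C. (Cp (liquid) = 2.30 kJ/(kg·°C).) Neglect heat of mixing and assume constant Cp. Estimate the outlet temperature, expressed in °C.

Adiabatic, steady state ⇒ Σ ṁᵢCp,ᵢ(T_out − Tᵢ) = 0
Σ ṁᵢCp,ᵢTᵢ = 714×2.30×-32.2 + 2570×2.30×-47.9 + 1650×2.30×-50.1 = -526150
Σ ṁᵢCp,ᵢ = 714×2.30 + 2570×2.30 + 1650×2.30 = 11348
T_out = -526150 / 11348 = -46.364 °C

T_out = -46.4 °C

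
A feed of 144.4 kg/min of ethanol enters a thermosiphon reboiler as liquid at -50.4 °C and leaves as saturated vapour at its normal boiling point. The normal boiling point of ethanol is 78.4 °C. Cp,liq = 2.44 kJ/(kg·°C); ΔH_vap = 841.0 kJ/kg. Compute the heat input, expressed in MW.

liquid -50.4→78.4 °C: 314.27 kJ/kg
vaporisation at 78.4 °C: 841 kJ/kg
Δh = 314.27 + 841 = 1155.3 kJ/kg
Q = ṁ·Δh = 144.4 kg/min × 1155.3 kJ/kg = 166820 kJ/min
|Q| = 2780.4 kW = 2.7804 MW

Q = 2.78 MW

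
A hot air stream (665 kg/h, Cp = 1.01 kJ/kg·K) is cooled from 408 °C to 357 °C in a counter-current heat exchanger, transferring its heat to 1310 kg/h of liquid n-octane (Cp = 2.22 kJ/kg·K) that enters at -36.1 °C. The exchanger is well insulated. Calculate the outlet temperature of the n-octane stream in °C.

T_c,out = -24.3 °C

Heat released by hot stream: Q = 665 × 1.01 × (408 − 357) = 34254 kJ/h
Energy balance on cold side (adiabatic exchanger): Q = ṁ_c·Cp_c·(T_c,out − T_c,in)
T_c,out = -36.1 + 34254/(1310 × 2.22) = -24.322 °C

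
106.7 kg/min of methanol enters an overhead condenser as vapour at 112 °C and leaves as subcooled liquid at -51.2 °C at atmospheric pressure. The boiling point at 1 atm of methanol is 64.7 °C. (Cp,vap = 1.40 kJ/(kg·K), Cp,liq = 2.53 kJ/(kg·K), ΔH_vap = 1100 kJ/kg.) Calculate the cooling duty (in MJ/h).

Q_c = 9340 MJ/h

vapour 112→64.7 °C: -66.22 kJ/kg
condensation at 64.7 °C: -1100 kJ/kg
liquid 64.7→-51.2 °C: -293.23 kJ/kg
Δh = -66.22 + -1100 + -293.23 = -1459.4 kJ/kg
Q = ṁ·Δh = 106.7 kg/min × -1459.4 kJ/kg = -155720 kJ/min
|Q| = 2595.4 kW = 9343.4 MJ/h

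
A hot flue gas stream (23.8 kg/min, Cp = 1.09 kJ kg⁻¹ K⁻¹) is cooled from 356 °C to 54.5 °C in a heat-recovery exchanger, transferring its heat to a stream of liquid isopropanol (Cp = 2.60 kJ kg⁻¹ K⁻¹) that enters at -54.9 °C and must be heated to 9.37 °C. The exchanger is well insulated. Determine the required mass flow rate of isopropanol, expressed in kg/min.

ṁ_c = 46.8 kg/min

Heat released by hot stream: Q = 23.8 × 1.09 × (356 − 54.5) = 7821.5 kJ/min
Energy balance on cold side (adiabatic exchanger): Q = ṁ_c·Cp_c·(T_c,out − T_c,in)
ṁ_c = 7821.5 / [2.60 × (9.37 − -54.9)] = 46.807 kg/min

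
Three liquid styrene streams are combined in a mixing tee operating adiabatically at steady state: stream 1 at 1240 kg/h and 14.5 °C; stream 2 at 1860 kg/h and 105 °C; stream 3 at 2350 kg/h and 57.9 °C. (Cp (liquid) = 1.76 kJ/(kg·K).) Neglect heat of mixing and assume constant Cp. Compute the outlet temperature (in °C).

T_out = 64.1 °C

Adiabatic, steady state ⇒ Σ ṁᵢCp,ᵢ(T_out − Tᵢ) = 0
Σ ṁᵢCp,ᵢTᵢ = 1240×1.76×14.5 + 1860×1.76×105 + 2350×1.76×57.9 = 614850
Σ ṁᵢCp,ᵢ = 1240×1.76 + 1860×1.76 + 2350×1.76 = 9592
T_out = 614850 / 9592 = 64.1 °C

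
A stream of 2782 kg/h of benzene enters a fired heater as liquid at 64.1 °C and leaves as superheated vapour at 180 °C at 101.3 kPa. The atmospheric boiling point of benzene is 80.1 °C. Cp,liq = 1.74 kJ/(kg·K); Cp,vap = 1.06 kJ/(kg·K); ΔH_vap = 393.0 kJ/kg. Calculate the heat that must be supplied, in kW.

Q = 407 kW

liquid 64.1→80.1 °C: 27.84 kJ/kg
vaporisation at 80.1 °C: 393 kJ/kg
vapour 80.1→180 °C: 105.89 kJ/kg
Δh = 27.84 + 393 + 105.89 = 526.73 kJ/kg
Q = ṁ·Δh = 2782 kg/h × 526.73 kJ/kg = 1.4654e+06 kJ/h
|Q| = 407.05 kW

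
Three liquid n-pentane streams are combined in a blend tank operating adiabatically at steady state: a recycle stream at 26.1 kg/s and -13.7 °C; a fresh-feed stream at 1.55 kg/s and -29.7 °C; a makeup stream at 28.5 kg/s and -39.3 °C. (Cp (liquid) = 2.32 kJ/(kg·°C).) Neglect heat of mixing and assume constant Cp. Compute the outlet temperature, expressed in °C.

Adiabatic, steady state ⇒ Σ ṁᵢCp,ᵢ(T_out − Tᵢ) = 0
Σ ṁᵢCp,ᵢTᵢ = 26.1×2.32×-13.7 + 1.55×2.32×-29.7 + 28.5×2.32×-39.3 = -3534.9
Σ ṁᵢCp,ᵢ = 26.1×2.32 + 1.55×2.32 + 28.5×2.32 = 130.27
T_out = -3534.9 / 130.27 = -27.135 °C

T_out = -27.1 °C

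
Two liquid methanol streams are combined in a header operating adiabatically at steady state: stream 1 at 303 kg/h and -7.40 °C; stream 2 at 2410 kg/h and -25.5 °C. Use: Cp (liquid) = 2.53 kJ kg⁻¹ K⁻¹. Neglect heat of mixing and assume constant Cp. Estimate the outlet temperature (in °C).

Adiabatic, steady state ⇒ Σ ṁᵢCp,ᵢ(T_out − Tᵢ) = 0
Σ ṁᵢCp,ᵢTᵢ = 303×2.53×-7.40 + 2410×2.53×-25.5 = -161150
Σ ṁᵢCp,ᵢ = 303×2.53 + 2410×2.53 = 6863.9
T_out = -161150 / 6863.9 = -23.479 °C

T_out = -23.5 °C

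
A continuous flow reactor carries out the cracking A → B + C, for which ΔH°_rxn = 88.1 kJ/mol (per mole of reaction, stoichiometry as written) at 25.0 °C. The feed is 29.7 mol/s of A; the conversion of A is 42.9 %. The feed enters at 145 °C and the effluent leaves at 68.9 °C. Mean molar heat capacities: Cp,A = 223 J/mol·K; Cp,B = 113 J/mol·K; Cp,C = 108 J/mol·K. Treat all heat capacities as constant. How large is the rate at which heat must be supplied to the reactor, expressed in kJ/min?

Q_in = 37000 kJ/min

Extent of reaction ξ = 0.429 × 29.7 = 12.741 mol/s
Reaction term: ξ·ΔH°_rxn = 12.741 × 88.1 = 1122.5 kJ/s
Sensible, feed 145→25 °C: -794.77 kJ/s
Outlet flows (mol/s): A 16.959, B 12.741, C 12.741
Sensible, products 25→68.9 °C: 289.64 kJ/s
Q = ΔH = 617.37 kJ/s = 617.37 kW
Heat supplied = 37042 kJ/min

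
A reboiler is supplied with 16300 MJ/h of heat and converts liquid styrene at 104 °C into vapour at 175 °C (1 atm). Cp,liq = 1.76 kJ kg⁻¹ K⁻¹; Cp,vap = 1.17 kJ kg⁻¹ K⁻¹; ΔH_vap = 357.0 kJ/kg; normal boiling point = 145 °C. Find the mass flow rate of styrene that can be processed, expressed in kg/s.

Δh = 1.76×(145−104) + 357.0 + 1.17×(175−145) = 464.26 kJ/kg
Q = 16300 MJ/h = 4527.8 kJ/s = 4527.8 kJ/s
ṁ = Q/Δh = 4527.8 / 464.26 = 9.7527 kg/s

ṁ = 9.75 kg/s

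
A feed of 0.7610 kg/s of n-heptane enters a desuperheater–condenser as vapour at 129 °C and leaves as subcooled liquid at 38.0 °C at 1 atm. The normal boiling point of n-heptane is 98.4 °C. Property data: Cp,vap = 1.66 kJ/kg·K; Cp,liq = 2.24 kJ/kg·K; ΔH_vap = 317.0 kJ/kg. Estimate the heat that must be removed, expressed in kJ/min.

Q_c = 23000 kJ/min

vapour 129→98.4 °C: -50.796 kJ/kg
condensation at 98.4 °C: -317 kJ/kg
liquid 98.4→38.0 °C: -135.3 kJ/kg
Δh = -50.796 + -317 + -135.3 = -503.09 kJ/kg
Q = ṁ·Δh = 0.7610 kg/s × -503.09 kJ/kg = -382.85 kJ/s
|Q| = 382.85 kW = 22971 kJ/min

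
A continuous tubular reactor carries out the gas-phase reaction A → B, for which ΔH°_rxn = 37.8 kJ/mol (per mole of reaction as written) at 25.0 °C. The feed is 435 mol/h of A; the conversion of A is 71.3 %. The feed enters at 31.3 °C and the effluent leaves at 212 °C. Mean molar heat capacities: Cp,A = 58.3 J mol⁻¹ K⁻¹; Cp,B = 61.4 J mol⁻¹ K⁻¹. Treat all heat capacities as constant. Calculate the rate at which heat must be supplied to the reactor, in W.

Q_in = 4580 W

Extent of reaction ξ = 0.713 × 435 = 310.15 mol/h
Reaction term: ξ·ΔH°_rxn = 310.15 × 37.8 = 11724 kJ/h
Sensible, feed 31.3→25 °C: -159.77 kJ/h
Outlet flows (mol/h): A 124.85, B 310.15
Sensible, products 25→212 °C: 4922.2 kJ/h
Q = ΔH = 16486 kJ/h = 4.5795 kW
Heat supplied = 4579.5 W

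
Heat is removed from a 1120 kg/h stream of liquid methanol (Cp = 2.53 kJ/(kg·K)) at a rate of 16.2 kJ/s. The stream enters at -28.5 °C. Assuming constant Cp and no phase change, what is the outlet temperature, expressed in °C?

T_out = -49.1 °C

Q = 16.2 kJ/s = 58320 kJ/h
ΔT = Q/(ṁ·Cp) = 58320/(1120×2.53) = 20.582 K
T_out = -28.5 − 20.582 = -49.082 °C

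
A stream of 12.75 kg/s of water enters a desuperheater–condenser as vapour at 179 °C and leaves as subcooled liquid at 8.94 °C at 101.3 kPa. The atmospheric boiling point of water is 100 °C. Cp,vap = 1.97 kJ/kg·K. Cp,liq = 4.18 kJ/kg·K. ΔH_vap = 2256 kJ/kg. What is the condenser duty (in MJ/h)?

Q_c = 128000 MJ/h

vapour 179→100 °C: -155.63 kJ/kg
condensation at 100 °C: -2256 kJ/kg
liquid 100→8.94 °C: -380.63 kJ/kg
Δh = -155.63 + -2256 + -380.63 = -2792.3 kJ/kg
Q = ṁ·Δh = 12.75 kg/s × -2792.3 kJ/kg = -35601 kJ/s
|Q| = 35601 kW = 128160 MJ/h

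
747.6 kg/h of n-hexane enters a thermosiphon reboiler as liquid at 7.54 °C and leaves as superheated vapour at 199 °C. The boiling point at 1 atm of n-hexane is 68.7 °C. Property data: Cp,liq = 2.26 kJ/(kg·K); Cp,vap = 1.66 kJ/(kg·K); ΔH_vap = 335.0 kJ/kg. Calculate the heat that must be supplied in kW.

liquid 7.54→68.7 °C: 138.22 kJ/kg
vaporisation at 68.7 °C: 335 kJ/kg
vapour 68.7→199 °C: 216.3 kJ/kg
Δh = 138.22 + 335 + 216.3 = 689.52 kJ/kg
Q = ṁ·Δh = 747.6 kg/h × 689.52 kJ/kg = 515480 kJ/h
|Q| = 143.19 kW

Q = 143 kW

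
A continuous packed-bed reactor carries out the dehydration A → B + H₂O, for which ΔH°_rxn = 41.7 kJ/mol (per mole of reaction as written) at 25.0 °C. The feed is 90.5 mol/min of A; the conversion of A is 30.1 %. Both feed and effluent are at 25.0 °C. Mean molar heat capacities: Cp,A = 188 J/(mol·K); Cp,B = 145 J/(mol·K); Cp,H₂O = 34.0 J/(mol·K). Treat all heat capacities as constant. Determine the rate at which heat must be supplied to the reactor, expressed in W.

Q_in = 18900 W

Extent of reaction ξ = 0.301 × 90.5 = 27.241 mol/min
Reaction term: ξ·ΔH°_rxn = 27.241 × 41.7 = 1135.9 kJ/min
Q = ΔH = 1135.9 kJ/min = 18.932 kW
Heat supplied = 18932 W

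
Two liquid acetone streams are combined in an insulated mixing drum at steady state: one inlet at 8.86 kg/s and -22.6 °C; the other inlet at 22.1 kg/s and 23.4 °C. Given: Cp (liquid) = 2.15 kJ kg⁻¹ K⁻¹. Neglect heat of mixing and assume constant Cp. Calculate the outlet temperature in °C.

T_out = 10.2 °C

Adiabatic, steady state ⇒ Σ ṁᵢCp,ᵢ(T_out − Tᵢ) = 0
T_out = Σ ṁᵢCp,ᵢTᵢ / Σ ṁᵢCp,ᵢ
      = 681.34 / 66.564 = 10.236 °C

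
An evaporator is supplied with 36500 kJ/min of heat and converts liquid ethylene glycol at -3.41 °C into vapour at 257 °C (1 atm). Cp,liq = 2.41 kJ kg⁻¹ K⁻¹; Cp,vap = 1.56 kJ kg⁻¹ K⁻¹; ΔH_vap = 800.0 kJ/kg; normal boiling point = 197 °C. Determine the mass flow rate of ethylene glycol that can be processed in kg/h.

Δh = 2.41×(197−-3.41) + 800.0 + 1.56×(257−197) = 1376.6 kJ/kg
Q = 36500 kJ/min = 608.33 kJ/s = 2.19e+06 kJ/h
ṁ = Q/Δh = 2.19e+06 / 1376.6 = 1590.9 kg/h

ṁ = 1590 kg/h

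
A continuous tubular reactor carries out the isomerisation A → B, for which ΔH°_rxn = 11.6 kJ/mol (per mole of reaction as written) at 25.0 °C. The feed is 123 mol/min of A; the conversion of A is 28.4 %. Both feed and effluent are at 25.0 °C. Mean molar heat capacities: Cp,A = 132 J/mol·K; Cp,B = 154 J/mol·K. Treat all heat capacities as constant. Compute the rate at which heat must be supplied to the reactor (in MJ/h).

Extent of reaction ξ = 0.284 × 123 = 34.932 mol/min
Reaction term: ξ·ΔH°_rxn = 34.932 × 11.6 = 405.21 kJ/min
Q = ΔH = 405.21 kJ/min = 6.7535 kW
Heat supplied = 24.313 MJ/h

Q_in = 24.3 MJ/h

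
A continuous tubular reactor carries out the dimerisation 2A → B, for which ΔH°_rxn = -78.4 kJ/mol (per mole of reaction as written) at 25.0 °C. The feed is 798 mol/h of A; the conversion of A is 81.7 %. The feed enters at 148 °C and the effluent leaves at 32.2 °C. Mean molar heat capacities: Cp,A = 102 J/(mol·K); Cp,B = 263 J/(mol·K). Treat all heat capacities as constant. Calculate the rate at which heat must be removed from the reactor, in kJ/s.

Q_out = 9.68 kJ/s

Extent of reaction ξ = 0.817 × 798 / 2 = 325.98 mol/h
Reaction term: ξ·ΔH°_rxn = 325.98 × -78.4 = -25557 kJ/h
Sensible, feed 148→25 °C: -10012 kJ/h
Outlet flows (mol/h): A 146.03, B 325.98
Sensible, products 25→32.2 °C: 724.53 kJ/h
Q = ΔH = -34844 kJ/h = -9.679 kW
Heat removed = 9.679 kJ/s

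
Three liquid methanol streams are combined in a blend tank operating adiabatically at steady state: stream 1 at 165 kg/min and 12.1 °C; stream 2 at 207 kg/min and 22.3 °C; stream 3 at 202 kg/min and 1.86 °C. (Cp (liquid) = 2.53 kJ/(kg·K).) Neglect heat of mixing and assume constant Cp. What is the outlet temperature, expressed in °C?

Adiabatic, steady state ⇒ Σ ṁᵢCp,ᵢ(T_out − Tᵢ) = 0
Σ ṁᵢCp,ᵢTᵢ = 165×2.53×12.1 + 207×2.53×22.3 + 202×2.53×1.86 = 17680
Σ ṁᵢCp,ᵢ = 165×2.53 + 207×2.53 + 202×2.53 = 1452.2
T_out = 17680 / 1452.2 = 12.175 °C

T_out = 12.2 °C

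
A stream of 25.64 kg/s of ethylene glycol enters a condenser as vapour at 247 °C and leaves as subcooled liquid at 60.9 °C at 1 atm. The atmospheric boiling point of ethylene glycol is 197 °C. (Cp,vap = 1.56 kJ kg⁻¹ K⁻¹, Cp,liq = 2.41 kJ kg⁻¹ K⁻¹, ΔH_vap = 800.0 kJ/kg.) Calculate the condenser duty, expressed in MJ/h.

vapour 247→197 °C: -78 kJ/kg
condensation at 197 °C: -800 kJ/kg
liquid 197→60.9 °C: -328 kJ/kg
Δh = -78 + -800 + -328 = -1206 kJ/kg
Q = ṁ·Δh = 25.64 kg/s × -1206 kJ/kg = -30922 kJ/s
|Q| = 30922 kW = 111320 MJ/h

Q_c = 111000 MJ/h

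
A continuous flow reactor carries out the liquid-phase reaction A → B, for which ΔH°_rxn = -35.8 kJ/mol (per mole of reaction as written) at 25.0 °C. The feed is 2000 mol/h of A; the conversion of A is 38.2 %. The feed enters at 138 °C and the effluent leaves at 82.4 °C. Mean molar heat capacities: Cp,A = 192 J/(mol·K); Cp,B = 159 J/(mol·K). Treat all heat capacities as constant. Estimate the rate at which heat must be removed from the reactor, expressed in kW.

Extent of reaction ξ = 0.382 × 2000 = 764 mol/h
Reaction term: ξ·ΔH°_rxn = 764 × -35.8 = -27351 kJ/h
Sensible, feed 138→25 °C: -43392 kJ/h
Outlet flows (mol/h): A 1236, B 764
Sensible, products 25→82.4 °C: 20594 kJ/h
Q = ΔH = -50149 kJ/h = -13.93 kW
Heat removed = 13.93 kW

Q_out = 13.9 kW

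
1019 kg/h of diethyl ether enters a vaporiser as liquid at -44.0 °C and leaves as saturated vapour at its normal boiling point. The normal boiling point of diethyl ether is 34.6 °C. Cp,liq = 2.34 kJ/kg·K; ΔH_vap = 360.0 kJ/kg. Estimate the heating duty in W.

Q = 154000 W

liquid -44.0→34.6 °C: 183.92 kJ/kg
vaporisation at 34.6 °C: 360 kJ/kg
Δh = 183.92 + 360 = 543.92 kJ/kg
Q = ṁ·Δh = 1019 kg/h × 543.92 kJ/kg = 554260 kJ/h
|Q| = 153.96 kW = 153960 W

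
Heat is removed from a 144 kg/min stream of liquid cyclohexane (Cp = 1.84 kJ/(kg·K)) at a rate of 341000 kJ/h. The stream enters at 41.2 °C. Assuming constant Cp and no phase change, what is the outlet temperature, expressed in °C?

T_out = 19.8 °C

Q = 341000 kJ/h = 5683.3 kJ/min
ΔT = Q/(ṁ·Cp) = 5683.3/(144×1.84) = 21.45 K
T_out = 41.2 − 21.45 = 19.75 °C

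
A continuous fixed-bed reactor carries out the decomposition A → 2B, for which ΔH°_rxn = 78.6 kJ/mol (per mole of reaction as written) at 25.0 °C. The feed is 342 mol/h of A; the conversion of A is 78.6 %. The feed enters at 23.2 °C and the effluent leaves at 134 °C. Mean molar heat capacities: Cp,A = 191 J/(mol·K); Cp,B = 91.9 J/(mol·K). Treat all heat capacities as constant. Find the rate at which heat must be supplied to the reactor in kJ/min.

Q_in = 469 kJ/min

Extent of reaction ξ = 0.786 × 342 = 268.81 mol/h
Reaction term: ξ·ΔH°_rxn = 268.81 × 78.6 = 21129 kJ/h
Sensible, feed 23.2→25 °C: 117.58 kJ/h
Outlet flows (mol/h): A 73.188, B 537.62
Sensible, products 25→134 °C: 6909.1 kJ/h
Q = ΔH = 28155 kJ/h = 7.8209 kW
Heat supplied = 469.26 kJ/min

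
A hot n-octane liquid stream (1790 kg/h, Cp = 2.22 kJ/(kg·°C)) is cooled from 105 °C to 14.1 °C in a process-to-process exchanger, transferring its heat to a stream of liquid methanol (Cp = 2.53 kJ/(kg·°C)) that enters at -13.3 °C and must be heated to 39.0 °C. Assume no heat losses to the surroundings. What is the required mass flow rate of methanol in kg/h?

Heat released by hot stream: Q = 1790 × 2.22 × (105 − 14.1) = 361220 kJ/h
Energy balance on cold side (adiabatic exchanger): Q = ṁ_c·Cp_c·(T_c,out − T_c,in)
ṁ_c = 361220 / [2.53 × (39.0 − -13.3)] = 2729.9 kg/h

ṁ_c = 2730 kg/h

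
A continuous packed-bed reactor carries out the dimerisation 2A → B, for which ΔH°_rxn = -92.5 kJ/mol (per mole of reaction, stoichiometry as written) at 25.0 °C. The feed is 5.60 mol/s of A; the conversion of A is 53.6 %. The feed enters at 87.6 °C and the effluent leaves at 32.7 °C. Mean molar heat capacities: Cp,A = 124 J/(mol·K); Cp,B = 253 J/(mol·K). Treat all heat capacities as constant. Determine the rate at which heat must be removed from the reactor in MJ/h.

Q_out = 637 MJ/h

Extent of reaction ξ = 0.536 × 5.60 / 2 = 1.5008 mol/s
Reaction term: ξ·ΔH°_rxn = 1.5008 × -92.5 = -138.82 kJ/s
Sensible, feed 87.6→25 °C: -43.469 kJ/s
Outlet flows (mol/s): A 2.5984, B 1.5008
Sensible, products 25→32.7 °C: 5.4047 kJ/s
Q = ΔH = -176.89 kJ/s = -176.89 kW
Heat removed = 636.8 MJ/h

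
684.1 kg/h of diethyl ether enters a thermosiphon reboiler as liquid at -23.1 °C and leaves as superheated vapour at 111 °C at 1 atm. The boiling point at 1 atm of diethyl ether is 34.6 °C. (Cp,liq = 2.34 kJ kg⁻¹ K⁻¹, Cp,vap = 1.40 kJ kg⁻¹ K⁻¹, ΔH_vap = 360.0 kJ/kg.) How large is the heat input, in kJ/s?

liquid -23.1→34.6 °C: 135.02 kJ/kg
vaporisation at 34.6 °C: 360 kJ/kg
vapour 34.6→111 °C: 106.96 kJ/kg
Δh = 135.02 + 360 + 106.96 = 601.98 kJ/kg
Q = ṁ·Δh = 684.1 kg/h × 601.98 kJ/kg = 411810 kJ/h
|Q| = 114.39 kW

Q = 114 kJ/s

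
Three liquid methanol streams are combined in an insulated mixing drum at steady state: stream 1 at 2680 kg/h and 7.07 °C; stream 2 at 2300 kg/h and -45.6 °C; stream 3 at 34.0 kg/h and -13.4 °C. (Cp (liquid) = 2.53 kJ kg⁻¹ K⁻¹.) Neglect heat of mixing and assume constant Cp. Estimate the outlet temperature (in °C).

Energy balance with Q = 0: Σ ṁᵢCp,ᵢ(T_out − Tᵢ) = 0
T_out = Σ ṁᵢCp,ᵢTᵢ / Σ ṁᵢCp,ᵢ
      = -218560 / 12685 = -17.229 °C

T_out = -17.2 °C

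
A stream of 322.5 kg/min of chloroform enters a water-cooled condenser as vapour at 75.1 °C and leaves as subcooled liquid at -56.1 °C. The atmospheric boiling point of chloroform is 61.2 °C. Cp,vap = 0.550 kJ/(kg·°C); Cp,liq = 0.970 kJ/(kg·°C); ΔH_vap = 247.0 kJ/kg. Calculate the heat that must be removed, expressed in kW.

Q_c = 1980 kW

vapour 75.1→61.2 °C: -7.645 kJ/kg
condensation at 61.2 °C: -247 kJ/kg
liquid 61.2→-56.1 °C: -113.78 kJ/kg
Δh = -7.645 + -247 + -113.78 = -368.43 kJ/kg
Q = ṁ·Δh = 322.5 kg/min × -368.43 kJ/kg = -118820 kJ/min
|Q| = 1980.3 kW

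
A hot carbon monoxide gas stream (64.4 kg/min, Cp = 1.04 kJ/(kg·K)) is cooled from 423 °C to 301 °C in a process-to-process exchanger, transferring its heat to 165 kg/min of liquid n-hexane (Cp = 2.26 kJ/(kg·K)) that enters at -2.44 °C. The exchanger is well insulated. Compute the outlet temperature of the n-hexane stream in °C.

T_c,out = 19.5 °C

Heat released by hot stream: Q = 64.4 × 1.04 × (423 − 301) = 8171.1 kJ/min
Energy balance on cold side (adiabatic exchanger): Q = ṁ_c·Cp_c·(T_c,out − T_c,in)
T_c,out = -2.44 + 8171.1/(165 × 2.26) = 19.472 °C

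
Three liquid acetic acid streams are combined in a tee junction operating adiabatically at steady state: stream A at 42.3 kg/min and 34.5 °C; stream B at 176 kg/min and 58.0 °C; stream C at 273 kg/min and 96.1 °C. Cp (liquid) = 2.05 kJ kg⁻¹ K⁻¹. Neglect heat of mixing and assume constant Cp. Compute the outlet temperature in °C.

No heat crosses the boundary, so H_out = H_in.
Σ ṁᵢCp,ᵢTᵢ = 42.3×2.05×34.5 + 176×2.05×58.0 + 273×2.05×96.1 = 77700
Σ ṁᵢCp,ᵢ = 42.3×2.05 + 176×2.05 + 273×2.05 = 1007.2
T_out = 77700 / 1007.2 = 77.148 °C

T_out = 77.1 °C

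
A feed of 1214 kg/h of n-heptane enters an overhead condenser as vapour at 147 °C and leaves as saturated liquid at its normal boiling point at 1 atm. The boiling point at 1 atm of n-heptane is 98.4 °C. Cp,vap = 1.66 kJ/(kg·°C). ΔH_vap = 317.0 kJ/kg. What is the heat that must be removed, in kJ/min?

Q_c = 8050 kJ/min

vapour 147→98.4 °C: -80.676 kJ/kg
condensation at 98.4 °C: -317 kJ/kg
Δh = -80.676 + -317 = -397.68 kJ/kg
Q = ṁ·Δh = 1214 kg/h × -397.68 kJ/kg = -482780 kJ/h
|Q| = 134.11 kW = 8046.3 kJ/min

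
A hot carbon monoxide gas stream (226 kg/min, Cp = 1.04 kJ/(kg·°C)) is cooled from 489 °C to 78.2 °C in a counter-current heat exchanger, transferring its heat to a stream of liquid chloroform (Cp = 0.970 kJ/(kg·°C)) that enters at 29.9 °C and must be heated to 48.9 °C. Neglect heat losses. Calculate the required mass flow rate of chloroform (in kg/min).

ṁ_c = 5240 kg/min

Heat released by hot stream: Q = 226 × 1.04 × (489 − 78.2) = 96554 kJ/min
Energy balance on cold side (adiabatic exchanger): Q = ṁ_c·Cp_c·(T_c,out − T_c,in)
ṁ_c = 96554 / [0.970 × (48.9 − 29.9)] = 5239 kg/min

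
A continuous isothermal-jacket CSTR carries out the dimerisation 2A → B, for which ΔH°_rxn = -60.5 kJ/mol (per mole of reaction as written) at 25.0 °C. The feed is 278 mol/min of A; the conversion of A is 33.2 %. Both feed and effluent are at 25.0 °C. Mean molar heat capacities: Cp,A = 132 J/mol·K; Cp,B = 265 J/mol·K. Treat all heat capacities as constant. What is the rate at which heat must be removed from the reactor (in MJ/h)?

Q_out = 168 MJ/h

Extent of reaction ξ = 0.332 × 278 / 2 = 46.148 mol/min
Reaction term: ξ·ΔH°_rxn = 46.148 × -60.5 = -2792 kJ/min
Q = ΔH = -2792 kJ/min = -46.533 kW
Heat removed = 167.52 MJ/h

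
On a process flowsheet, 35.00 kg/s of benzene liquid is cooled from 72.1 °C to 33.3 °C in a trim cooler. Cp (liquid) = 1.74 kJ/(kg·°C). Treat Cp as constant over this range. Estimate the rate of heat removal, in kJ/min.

Q_c = 142000 kJ/min

Q = ṁ·Cp·ΔT = 35.00 × 1.74 × (33.3 − 72.1) = -2362.9 kJ/s
Cooling duty = 141780 kJ/min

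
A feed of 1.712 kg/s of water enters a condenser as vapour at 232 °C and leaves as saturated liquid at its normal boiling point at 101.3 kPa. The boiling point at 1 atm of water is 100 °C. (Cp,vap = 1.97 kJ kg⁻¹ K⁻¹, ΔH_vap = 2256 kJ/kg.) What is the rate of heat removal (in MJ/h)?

vapour 232→100 °C: -260.04 kJ/kg
condensation at 100 °C: -2256 kJ/kg
Δh = -260.04 + -2256 = -2516 kJ/kg
Q = ṁ·Δh = 1.712 kg/s × -2516 kJ/kg = -4307.5 kJ/s
|Q| = 4307.5 kW = 15507 MJ/h

Q_c = 15500 MJ/h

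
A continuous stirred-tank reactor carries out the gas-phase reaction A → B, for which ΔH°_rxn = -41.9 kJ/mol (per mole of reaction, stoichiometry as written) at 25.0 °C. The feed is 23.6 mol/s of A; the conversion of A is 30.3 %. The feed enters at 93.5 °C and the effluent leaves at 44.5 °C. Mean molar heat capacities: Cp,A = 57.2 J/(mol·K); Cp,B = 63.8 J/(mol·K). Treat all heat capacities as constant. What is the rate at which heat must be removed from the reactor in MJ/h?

Q_out = 1310 MJ/h

Extent of reaction ξ = 0.303 × 23.6 = 7.1508 mol/s
Reaction term: ξ·ΔH°_rxn = 7.1508 × -41.9 = -299.62 kJ/s
Sensible, feed 93.5→25 °C: -92.47 kJ/s
Outlet flows (mol/s): A 16.449, B 7.1508
Sensible, products 25→44.5 °C: 27.244 kJ/s
Q = ΔH = -364.84 kJ/s = -364.84 kW
Heat removed = 1313.4 MJ/h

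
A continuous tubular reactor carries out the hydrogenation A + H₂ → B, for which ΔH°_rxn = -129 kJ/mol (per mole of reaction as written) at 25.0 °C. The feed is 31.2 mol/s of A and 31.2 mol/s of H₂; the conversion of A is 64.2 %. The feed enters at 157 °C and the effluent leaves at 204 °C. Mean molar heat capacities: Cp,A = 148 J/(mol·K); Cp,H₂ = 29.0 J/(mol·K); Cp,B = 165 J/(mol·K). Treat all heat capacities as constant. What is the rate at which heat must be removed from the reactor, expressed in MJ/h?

Extent of reaction ξ = 0.642 × 31.2 = 20.03 mol/s
Reaction term: ξ·ΔH°_rxn = 20.03 × -129 = -2583.9 kJ/s
Sensible, feed 157→25 °C: -728.96 kJ/s
Outlet flows (mol/s): A 11.17, H₂ 11.17, B 20.03
Sensible, products 25→204 °C: 945.48 kJ/s
Q = ΔH = -2367.4 kJ/s = -2367.4 kW
Heat removed = 8522.6 MJ/h

Q_out = 8520 MJ/h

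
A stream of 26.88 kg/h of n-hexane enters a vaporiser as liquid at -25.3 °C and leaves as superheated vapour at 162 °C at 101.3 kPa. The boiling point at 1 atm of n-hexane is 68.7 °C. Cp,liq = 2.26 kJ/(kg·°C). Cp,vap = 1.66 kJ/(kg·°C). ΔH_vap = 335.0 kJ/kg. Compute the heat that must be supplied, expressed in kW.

liquid -25.3→68.7 °C: 212.44 kJ/kg
vaporisation at 68.7 °C: 335 kJ/kg
vapour 68.7→162 °C: 154.88 kJ/kg
Δh = 212.44 + 335 + 154.88 = 702.32 kJ/kg
Q = ṁ·Δh = 26.88 kg/h × 702.32 kJ/kg = 18878 kJ/h
|Q| = 5.244 kW

Q = 5.24 kW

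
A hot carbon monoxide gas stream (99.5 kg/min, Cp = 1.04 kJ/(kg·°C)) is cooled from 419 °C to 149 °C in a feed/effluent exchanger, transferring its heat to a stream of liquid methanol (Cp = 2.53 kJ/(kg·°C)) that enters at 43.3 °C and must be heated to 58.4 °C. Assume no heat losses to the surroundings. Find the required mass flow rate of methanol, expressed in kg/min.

Heat released by hot stream: Q = 99.5 × 1.04 × (419 − 149) = 27940 kJ/min
Energy balance on cold side (adiabatic exchanger): Q = ṁ_c·Cp_c·(T_c,out − T_c,in)
ṁ_c = 27940 / [2.53 × (58.4 − 43.3)] = 731.35 kg/min

ṁ_c = 731 kg/min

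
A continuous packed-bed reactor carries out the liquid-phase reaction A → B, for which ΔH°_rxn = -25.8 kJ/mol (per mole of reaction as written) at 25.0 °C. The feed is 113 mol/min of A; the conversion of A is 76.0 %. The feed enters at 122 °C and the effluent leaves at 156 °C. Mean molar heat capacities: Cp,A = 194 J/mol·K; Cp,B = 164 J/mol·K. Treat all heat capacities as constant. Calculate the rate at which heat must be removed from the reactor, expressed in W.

Q_out = 30100 W

Extent of reaction ξ = 0.760 × 113 = 85.88 mol/min
Reaction term: ξ·ΔH°_rxn = 85.88 × -25.8 = -2215.7 kJ/min
Sensible, feed 122→25 °C: -2126.4 kJ/min
Outlet flows (mol/min): A 27.12, B 85.88
Sensible, products 25→156 °C: 2534.3 kJ/min
Q = ΔH = -1807.9 kJ/min = -30.131 kW
Heat removed = 30131 W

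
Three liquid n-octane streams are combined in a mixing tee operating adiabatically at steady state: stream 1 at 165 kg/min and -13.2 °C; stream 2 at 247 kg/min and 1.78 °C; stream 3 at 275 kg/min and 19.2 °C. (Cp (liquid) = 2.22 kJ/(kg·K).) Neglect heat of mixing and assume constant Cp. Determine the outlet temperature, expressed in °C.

T_out = 5.16 °C

Energy balance with Q = 0: Σ ṁᵢCp,ᵢ(T_out − Tᵢ) = 0
T_out = Σ ṁᵢCp,ᵢTᵢ / Σ ṁᵢCp,ᵢ
      = 7862.5 / 1525.1 = 5.1553 °C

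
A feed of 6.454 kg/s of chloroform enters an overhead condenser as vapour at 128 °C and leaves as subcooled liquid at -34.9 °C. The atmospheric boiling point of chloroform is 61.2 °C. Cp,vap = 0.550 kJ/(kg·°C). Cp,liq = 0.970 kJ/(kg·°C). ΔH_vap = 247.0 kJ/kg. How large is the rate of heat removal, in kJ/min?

Q_c = 146000 kJ/min

vapour 128→61.2 °C: -36.74 kJ/kg
condensation at 61.2 °C: -247 kJ/kg
liquid 61.2→-34.9 °C: -93.217 kJ/kg
Δh = -36.74 + -247 + -93.217 = -376.96 kJ/kg
Q = ṁ·Δh = 6.454 kg/s × -376.96 kJ/kg = -2432.9 kJ/s
|Q| = 2432.9 kW = 145970 kJ/min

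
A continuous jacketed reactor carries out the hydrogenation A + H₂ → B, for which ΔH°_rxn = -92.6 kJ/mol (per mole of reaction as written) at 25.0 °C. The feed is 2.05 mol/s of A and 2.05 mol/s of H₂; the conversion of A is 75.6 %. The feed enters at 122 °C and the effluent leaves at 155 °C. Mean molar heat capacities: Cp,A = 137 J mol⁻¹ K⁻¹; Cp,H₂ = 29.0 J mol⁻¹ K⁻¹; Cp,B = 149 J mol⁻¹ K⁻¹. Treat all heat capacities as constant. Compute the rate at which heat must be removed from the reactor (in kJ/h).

Extent of reaction ξ = 0.756 × 2.05 = 1.5498 mol/s
Reaction term: ξ·ΔH°_rxn = 1.5498 × -92.6 = -143.51 kJ/s
Sensible, feed 122→25 °C: -33.009 kJ/s
Outlet flows (mol/s): A 0.5002, H₂ 0.5002, B 1.5498
Sensible, products 25→155 °C: 40.814 kJ/s
Q = ΔH = -135.71 kJ/s = -135.71 kW
Heat removed = 488540 kJ/h

Q_out = 489000 kJ/h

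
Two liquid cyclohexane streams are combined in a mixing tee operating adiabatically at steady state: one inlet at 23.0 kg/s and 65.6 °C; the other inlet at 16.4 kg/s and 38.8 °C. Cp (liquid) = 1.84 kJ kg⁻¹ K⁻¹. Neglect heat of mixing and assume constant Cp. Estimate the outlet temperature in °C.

No heat crosses the boundary, so H_out = H_in.
T_out = Σ ṁᵢCp,ᵢTᵢ / Σ ṁᵢCp,ᵢ
      = 3947 / 72.496 = 54.445 °C

T_out = 54.4 °C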